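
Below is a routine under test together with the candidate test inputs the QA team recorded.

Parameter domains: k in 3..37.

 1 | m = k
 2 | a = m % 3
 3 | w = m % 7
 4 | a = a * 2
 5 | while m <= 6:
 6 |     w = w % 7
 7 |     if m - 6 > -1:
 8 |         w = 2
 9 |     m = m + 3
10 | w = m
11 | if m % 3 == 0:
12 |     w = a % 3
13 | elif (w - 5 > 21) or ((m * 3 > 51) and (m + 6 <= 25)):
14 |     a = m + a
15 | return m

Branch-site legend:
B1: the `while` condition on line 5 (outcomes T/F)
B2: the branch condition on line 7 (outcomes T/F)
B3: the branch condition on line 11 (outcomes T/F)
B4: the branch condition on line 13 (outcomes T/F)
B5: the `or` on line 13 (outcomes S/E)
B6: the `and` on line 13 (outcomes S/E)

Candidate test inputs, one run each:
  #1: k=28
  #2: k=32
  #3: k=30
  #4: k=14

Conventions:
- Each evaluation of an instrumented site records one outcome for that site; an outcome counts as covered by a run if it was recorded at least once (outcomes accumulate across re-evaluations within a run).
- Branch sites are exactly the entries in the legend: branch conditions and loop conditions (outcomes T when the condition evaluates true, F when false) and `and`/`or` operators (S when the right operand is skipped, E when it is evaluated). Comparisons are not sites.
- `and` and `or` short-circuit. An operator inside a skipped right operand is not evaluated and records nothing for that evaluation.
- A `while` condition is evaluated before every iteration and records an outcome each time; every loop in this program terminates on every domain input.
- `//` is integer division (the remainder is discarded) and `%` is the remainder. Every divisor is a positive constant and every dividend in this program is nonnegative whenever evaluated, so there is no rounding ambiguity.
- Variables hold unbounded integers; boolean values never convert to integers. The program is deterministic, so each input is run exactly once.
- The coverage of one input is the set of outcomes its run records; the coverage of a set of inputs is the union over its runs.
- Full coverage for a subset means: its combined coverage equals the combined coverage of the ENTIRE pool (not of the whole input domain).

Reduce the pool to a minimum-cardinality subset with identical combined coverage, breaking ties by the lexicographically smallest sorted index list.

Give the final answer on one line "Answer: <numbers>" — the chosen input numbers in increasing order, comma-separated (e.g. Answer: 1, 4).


input #1 (k=28): events B1->F, B3->F, B5->S, B4->T; covers B1=F, B3=F, B4=T, B5=S
input #2 (k=32): events B1->F, B3->F, B5->S, B4->T; covers B1=F, B3=F, B4=T, B5=S
input #3 (k=30): events B1->F, B3->T; covers B1=F, B3=T
input #4 (k=14): events B1->F, B3->F, B5->E, B6->S, B4->F; covers B1=F, B3=F, B4=F, B5=E, B6=S
together the pool reaches 8 outcomes: B1=F, B3=T, B3=F, B4=T, B4=F, B5=S, B5=E, B6=S
no size-1 subset reaches all 8 outcomes (best union: 5/8)
no size-2 subset reaches all 8 outcomes (best union: 7/8)
inputs {1, 3, 4} (size 3) cover everything; no size-3 subset with a lexicographically smaller index list covers all 8
Answer: 1, 3, 4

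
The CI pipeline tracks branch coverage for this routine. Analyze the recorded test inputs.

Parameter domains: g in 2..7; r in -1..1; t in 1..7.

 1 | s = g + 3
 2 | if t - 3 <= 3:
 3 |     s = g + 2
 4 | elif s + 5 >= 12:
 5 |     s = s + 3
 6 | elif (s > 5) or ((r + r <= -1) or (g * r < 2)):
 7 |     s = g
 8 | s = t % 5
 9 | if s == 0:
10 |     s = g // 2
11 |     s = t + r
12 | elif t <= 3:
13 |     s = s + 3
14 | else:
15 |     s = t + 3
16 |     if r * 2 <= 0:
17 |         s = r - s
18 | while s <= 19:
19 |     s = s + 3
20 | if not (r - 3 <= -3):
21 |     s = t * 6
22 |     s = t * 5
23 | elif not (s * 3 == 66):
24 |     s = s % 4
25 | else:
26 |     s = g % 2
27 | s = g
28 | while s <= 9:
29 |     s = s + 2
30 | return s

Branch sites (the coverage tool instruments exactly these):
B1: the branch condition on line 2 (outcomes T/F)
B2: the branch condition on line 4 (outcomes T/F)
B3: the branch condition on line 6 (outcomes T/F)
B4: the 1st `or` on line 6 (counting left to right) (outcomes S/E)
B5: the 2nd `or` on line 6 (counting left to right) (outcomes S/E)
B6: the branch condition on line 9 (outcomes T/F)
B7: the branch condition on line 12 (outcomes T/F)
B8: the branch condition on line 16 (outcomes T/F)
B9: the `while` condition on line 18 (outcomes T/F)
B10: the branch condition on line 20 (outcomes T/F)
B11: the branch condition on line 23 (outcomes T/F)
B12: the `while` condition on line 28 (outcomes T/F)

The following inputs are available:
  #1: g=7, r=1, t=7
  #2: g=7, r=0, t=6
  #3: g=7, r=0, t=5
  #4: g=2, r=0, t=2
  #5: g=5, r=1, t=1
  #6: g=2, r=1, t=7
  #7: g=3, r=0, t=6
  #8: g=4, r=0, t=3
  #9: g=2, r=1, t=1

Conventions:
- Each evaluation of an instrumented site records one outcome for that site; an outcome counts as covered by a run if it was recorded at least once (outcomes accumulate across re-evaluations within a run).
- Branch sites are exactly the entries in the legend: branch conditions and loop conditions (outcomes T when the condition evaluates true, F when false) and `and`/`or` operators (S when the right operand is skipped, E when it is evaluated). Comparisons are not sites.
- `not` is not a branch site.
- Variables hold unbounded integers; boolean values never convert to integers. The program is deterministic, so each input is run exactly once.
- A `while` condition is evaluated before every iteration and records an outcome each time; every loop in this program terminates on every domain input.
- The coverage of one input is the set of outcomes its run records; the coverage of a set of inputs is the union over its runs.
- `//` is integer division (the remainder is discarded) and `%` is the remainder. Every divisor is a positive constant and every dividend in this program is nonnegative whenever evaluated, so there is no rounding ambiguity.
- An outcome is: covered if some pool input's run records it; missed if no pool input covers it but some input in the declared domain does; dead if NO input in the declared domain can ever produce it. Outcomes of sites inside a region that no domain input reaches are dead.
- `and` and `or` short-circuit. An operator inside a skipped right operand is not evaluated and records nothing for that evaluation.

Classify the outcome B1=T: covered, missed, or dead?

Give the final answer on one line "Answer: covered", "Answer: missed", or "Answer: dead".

B1=T is recorded by pool input(s) 2, 3, 4, 5, 7, 8, 9 -> covered

Answer: covered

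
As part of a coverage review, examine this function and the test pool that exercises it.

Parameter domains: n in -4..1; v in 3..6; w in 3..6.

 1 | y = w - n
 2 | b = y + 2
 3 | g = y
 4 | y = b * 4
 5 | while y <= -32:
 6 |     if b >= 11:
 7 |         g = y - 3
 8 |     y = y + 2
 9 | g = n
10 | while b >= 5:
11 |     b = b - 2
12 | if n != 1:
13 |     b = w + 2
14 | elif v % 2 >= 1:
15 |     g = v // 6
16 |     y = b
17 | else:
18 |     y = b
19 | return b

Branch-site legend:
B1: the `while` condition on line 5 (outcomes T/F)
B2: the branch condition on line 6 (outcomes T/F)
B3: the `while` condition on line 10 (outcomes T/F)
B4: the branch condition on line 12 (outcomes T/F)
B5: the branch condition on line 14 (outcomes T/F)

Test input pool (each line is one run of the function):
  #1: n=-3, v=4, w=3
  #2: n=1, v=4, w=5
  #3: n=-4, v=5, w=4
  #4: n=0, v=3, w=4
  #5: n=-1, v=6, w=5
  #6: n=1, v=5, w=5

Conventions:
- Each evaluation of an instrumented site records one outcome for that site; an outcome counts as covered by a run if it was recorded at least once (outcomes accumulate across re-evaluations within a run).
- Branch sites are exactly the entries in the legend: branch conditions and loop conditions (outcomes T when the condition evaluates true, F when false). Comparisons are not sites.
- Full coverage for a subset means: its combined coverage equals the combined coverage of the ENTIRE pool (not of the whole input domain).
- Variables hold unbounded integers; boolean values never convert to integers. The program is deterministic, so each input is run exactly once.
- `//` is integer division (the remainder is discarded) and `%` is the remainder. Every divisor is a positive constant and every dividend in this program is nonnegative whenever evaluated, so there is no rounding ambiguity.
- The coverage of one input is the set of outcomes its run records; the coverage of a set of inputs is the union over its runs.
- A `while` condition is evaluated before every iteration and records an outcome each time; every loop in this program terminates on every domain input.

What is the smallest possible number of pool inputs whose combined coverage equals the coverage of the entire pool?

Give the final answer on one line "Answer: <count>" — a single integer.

test 1 (n=-3, v=4, w=3) fires B1->F, B3->T, B3->T, B3->F, B4->T; hits B1=F, B3=T, B3=F, B4=T
test 2 (n=1, v=4, w=5) fires B1->F, B3->T, B3->F, B4->F, B5->F; hits B1=F, B3=T, B3=F, B4=F, B5=F
test 3 (n=-4, v=5, w=4) fires B1->F, B3->T, B3->T, B3->T, B3->F, B4->T; hits B1=F, B3=T, B3=F, B4=T
test 4 (n=0, v=3, w=4) fires B1->F, B3->T, B3->F, B4->T; hits B1=F, B3=T, B3=F, B4=T
test 5 (n=-1, v=6, w=5) fires B1->F, B3->T, B3->T, B3->F, B4->T; hits B1=F, B3=T, B3=F, B4=T
test 6 (n=1, v=5, w=5) fires B1->F, B3->T, B3->F, B4->F, B5->T; hits B1=F, B3=T, B3=F, B4=F, B5=T
the full pool covers 7 outcomes: B1=F, B3=T, B3=F, B4=T, B4=F, B5=T, B5=F
checked all size-1 subsets: none covers 7 outcomes (max 5/7)
checked all size-2 subsets: none covers 7 outcomes (max 6/7)
at size 3, {1, 2, 6} reaches all 7 outcomes; every lexicographically earlier size-3 subset fails

Answer: 3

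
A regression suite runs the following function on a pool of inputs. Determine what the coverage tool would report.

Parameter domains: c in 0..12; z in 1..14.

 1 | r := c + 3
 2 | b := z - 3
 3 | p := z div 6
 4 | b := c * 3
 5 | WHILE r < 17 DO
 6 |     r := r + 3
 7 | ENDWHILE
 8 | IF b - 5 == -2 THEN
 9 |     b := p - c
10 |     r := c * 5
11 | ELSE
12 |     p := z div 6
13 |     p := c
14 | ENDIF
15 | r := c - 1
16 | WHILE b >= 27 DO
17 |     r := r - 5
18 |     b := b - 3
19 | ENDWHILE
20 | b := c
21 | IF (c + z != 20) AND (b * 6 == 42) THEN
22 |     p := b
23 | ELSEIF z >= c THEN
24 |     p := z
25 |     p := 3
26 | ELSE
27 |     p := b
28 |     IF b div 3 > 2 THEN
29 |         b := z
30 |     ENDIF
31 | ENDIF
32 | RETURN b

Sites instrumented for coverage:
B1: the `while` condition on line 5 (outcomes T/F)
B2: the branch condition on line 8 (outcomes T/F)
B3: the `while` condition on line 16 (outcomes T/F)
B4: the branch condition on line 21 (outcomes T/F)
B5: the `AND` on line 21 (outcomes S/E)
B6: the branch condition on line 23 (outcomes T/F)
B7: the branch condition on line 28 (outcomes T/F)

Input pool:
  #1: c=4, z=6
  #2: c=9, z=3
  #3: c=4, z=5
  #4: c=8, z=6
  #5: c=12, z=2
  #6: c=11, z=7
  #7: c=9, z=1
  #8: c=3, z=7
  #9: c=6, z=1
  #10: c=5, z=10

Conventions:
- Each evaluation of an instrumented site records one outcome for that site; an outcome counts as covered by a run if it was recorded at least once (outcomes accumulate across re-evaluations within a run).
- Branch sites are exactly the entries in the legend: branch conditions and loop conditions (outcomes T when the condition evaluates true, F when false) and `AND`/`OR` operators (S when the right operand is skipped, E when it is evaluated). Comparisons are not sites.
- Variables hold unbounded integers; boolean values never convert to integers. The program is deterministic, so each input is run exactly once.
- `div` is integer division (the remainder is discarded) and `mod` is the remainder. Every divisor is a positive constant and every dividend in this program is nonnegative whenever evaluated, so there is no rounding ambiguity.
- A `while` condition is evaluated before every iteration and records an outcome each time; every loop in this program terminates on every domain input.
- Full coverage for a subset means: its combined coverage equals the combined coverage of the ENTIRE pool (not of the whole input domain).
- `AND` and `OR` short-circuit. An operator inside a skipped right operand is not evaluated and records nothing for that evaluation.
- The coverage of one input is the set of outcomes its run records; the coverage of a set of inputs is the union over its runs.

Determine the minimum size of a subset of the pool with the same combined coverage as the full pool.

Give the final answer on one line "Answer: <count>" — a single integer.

input #1 (c=4, z=6): events B1->T, B1->T, B1->T, B1->T, B1->F, B2->F, B3->F, B5->E, B4->F, B6->T; covers B1=T, B1=F, B2=F, B3=F, B4=F, B5=E, B6=T
input #2 (c=9, z=3): events B1->T, B1->T, B1->F, B2->F, B3->T, B3->F, B5->E, B4->F, B6->F, B7->T; covers B1=T, B1=F, B2=F, B3=T, B3=F, B4=F, B5=E, B6=F, B7=T
input #3 (c=4, z=5): events B1->T, B1->T, B1->T, B1->T, B1->F, B2->F, B3->F, B5->E, B4->F, B6->T; covers B1=T, B1=F, B2=F, B3=F, B4=F, B5=E, B6=T
input #4 (c=8, z=6): events B1->T, B1->T, B1->F, B2->F, B3->F, B5->E, B4->F, B6->F, B7->F; covers B1=T, B1=F, B2=F, B3=F, B4=F, B5=E, B6=F, B7=F
input #5 (c=12, z=2): events B1->T, B1->F, B2->F, B3->T, B3->T, B3->T, B3->T, B3->F, B5->E, B4->F, B6->F, B7->T; covers B1=T, B1=F, B2=F, B3=T, B3=F, B4=F, B5=E, B6=F, B7=T
input #6 (c=11, z=7): events B1->T, B1->F, B2->F, B3->T, B3->T, B3->T, B3->F, B5->E, B4->F, B6->F, B7->T; covers B1=T, B1=F, B2=F, B3=T, B3=F, B4=F, B5=E, B6=F, B7=T
input #7 (c=9, z=1): events B1->T, B1->T, B1->F, B2->F, B3->T, B3->F, B5->E, B4->F, B6->F, B7->T; covers B1=T, B1=F, B2=F, B3=T, B3=F, B4=F, B5=E, B6=F, B7=T
input #8 (c=3, z=7): events B1->T, B1->T, B1->T, B1->T, B1->F, B2->F, B3->F, B5->E, B4->F, B6->T; covers B1=T, B1=F, B2=F, B3=F, B4=F, B5=E, B6=T
input #9 (c=6, z=1): events B1->T, B1->T, B1->T, B1->F, B2->F, B3->F, B5->E, B4->F, B6->F, B7->F; covers B1=T, B1=F, B2=F, B3=F, B4=F, B5=E, B6=F, B7=F
input #10 (c=5, z=10): events B1->T, B1->T, B1->T, B1->F, B2->F, B3->F, B5->E, B4->F, B6->T; covers B1=T, B1=F, B2=F, B3=F, B4=F, B5=E, B6=T
union over all inputs: B1=T, B1=F, B2=F, B3=T, B3=F, B4=F, B5=E, B6=T, B6=F, B7=T, B7=F (11 outcomes)
checked all size-1 subsets: none covers 11 outcomes (max 9/11)
checked all size-2 subsets: none covers 11 outcomes (max 10/11)
at size 3, {1, 2, 4} reaches all 11 outcomes; every lexicographically earlier size-3 subset fails

Answer: 3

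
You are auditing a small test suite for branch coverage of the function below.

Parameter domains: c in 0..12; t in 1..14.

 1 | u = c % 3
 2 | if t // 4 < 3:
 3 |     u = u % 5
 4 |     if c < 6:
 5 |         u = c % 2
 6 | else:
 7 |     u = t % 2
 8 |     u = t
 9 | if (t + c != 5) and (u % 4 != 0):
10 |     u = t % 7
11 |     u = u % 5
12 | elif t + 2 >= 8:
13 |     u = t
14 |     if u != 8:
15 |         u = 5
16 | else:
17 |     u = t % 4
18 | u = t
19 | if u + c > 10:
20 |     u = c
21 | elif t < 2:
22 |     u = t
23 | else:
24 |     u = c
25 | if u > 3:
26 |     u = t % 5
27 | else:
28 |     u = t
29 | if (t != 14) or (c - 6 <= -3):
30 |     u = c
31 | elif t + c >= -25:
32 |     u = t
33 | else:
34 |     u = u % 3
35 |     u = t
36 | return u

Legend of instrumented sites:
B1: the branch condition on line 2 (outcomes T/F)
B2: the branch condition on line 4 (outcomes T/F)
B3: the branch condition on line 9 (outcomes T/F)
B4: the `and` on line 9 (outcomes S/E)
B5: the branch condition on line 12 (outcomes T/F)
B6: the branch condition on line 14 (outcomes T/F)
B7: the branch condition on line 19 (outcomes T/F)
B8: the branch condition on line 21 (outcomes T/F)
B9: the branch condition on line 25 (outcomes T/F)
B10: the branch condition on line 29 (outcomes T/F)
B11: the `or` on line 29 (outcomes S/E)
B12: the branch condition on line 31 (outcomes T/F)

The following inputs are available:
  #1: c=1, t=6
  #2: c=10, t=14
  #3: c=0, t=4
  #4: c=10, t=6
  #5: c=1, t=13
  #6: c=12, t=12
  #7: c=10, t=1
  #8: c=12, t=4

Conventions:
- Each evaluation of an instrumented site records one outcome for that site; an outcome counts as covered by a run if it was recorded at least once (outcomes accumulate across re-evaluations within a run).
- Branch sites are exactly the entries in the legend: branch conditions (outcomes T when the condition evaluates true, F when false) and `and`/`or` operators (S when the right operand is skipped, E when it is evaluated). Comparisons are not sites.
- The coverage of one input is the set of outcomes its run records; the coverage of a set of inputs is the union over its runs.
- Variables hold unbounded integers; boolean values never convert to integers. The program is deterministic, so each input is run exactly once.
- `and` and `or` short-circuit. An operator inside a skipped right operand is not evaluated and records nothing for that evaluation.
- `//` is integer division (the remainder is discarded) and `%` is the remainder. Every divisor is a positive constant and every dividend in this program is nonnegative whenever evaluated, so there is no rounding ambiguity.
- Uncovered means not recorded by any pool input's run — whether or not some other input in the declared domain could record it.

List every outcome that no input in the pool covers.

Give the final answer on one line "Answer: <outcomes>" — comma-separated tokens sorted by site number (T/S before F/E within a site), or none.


input #1, c=1, t=6: events B1->T, B2->T, B4->E, B3->T, B7->F, B8->F, B9->F, B11->S, B10->T; outcomes B1=T, B2=T, B3=T, B4=E, B7=F, B8=F, B9=F, B10=T, B11=S
input #2, c=10, t=14: events B1->F, B4->E, B3->T, B7->T, B9->T, B11->E, B10->F, B12->T; outcomes B1=F, B3=T, B4=E, B7=T, B9=T, B10=F, B11=E, B12=T
input #3, c=0, t=4: events B1->T, B2->T, B4->E, B3->F, B5->F, B7->F, B8->F, B9->F, B11->S, B10->T; outcomes B1=T, B2=T, B3=F, B4=E, B5=F, B7=F, B8=F, B9=F, B10=T, B11=S
input #4, c=10, t=6: events B1->T, B2->F, B4->E, B3->T, B7->T, B9->T, B11->S, B10->T; outcomes B1=T, B2=F, B3=T, B4=E, B7=T, B9=T, B10=T, B11=S
input #5, c=1, t=13: events B1->F, B4->E, B3->T, B7->T, B9->F, B11->S, B10->T; outcomes B1=F, B3=T, B4=E, B7=T, B9=F, B10=T, B11=S
input #6, c=12, t=12: events B1->F, B4->E, B3->F, B5->T, B6->T, B7->T, B9->T, B11->S, B10->T; outcomes B1=F, B3=F, B4=E, B5=T, B6=T, B7=T, B9=T, B10=T, B11=S
input #7, c=10, t=1: events B1->T, B2->F, B4->E, B3->T, B7->T, B9->T, B11->S, B10->T; outcomes B1=T, B2=F, B3=T, B4=E, B7=T, B9=T, B10=T, B11=S
input #8, c=12, t=4: events B1->T, B2->F, B4->E, B3->F, B5->F, B7->T, B9->T, B11->S, B10->T; outcomes B1=T, B2=F, B3=F, B4=E, B5=F, B7=T, B9=T, B10=T, B11=S
union over the pool: B1=T, B1=F, B2=T, B2=F, B3=T, B3=F, B4=E, B5=T, B5=F, B6=T, B7=T, B7=F, B8=F, B9=T, B9=F, B10=T, B10=F, B11=S, B11=E, B12=T
uncovered (4 of 24): B4=S, B6=F, B8=T, B12=F
Answer: B4=S, B6=F, B8=T, B12=F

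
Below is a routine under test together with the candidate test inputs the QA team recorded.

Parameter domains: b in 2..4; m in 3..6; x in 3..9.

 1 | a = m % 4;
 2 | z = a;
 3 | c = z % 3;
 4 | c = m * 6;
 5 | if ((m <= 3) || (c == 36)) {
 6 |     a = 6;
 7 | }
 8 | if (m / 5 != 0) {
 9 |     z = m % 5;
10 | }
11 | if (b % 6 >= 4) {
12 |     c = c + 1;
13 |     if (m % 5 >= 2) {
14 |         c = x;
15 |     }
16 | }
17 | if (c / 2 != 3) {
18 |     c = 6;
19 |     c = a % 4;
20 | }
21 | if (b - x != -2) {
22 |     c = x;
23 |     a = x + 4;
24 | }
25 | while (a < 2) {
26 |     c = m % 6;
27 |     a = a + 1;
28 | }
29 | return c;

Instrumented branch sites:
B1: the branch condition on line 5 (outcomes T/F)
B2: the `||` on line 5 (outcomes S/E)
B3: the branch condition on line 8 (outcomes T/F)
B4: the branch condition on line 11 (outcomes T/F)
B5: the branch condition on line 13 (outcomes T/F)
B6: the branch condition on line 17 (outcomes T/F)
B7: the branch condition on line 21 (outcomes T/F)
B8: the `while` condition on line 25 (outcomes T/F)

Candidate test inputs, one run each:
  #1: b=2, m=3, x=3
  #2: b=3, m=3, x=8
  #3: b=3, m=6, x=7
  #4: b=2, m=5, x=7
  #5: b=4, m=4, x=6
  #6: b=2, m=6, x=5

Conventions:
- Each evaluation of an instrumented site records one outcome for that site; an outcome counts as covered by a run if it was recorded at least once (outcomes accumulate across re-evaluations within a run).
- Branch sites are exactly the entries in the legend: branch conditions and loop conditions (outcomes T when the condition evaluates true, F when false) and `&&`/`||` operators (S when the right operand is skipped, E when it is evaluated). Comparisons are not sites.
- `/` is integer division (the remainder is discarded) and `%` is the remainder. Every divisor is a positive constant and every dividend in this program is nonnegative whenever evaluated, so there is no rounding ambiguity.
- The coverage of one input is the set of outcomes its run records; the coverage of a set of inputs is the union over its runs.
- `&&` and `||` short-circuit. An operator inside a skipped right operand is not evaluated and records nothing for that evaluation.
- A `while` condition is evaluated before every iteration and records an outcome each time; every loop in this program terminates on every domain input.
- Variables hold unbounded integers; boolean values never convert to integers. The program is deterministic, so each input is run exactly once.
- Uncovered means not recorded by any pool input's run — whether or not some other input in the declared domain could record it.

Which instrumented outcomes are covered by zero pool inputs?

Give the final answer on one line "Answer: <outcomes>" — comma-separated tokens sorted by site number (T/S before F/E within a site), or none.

#1 (b=2, m=3, x=3) -> B2->S, B1->T, B3->F, B4->F, B6->T, B7->T, B8->F; covered: B1=T, B2=S, B3=F, B4=F, B6=T, B7=T, B8=F
#2 (b=3, m=3, x=8) -> B2->S, B1->T, B3->F, B4->F, B6->T, B7->T, B8->F; covered: B1=T, B2=S, B3=F, B4=F, B6=T, B7=T, B8=F
#3 (b=3, m=6, x=7) -> B2->E, B1->T, B3->T, B4->F, B6->T, B7->T, B8->F; covered: B1=T, B2=E, B3=T, B4=F, B6=T, B7=T, B8=F
#4 (b=2, m=5, x=7) -> B2->E, B1->F, B3->T, B4->F, B6->T, B7->T, B8->F; covered: B1=F, B2=E, B3=T, B4=F, B6=T, B7=T, B8=F
#5 (b=4, m=4, x=6) -> B2->E, B1->F, B3->F, B4->T, B5->T, B6->F, B7->F, B8->T, B8->T, B8->F; covered: B1=F, B2=E, B3=F, B4=T, B5=T, B6=F, B7=F, B8=T, B8=F
#6 (b=2, m=6, x=5) -> B2->E, B1->T, B3->T, B4->F, B6->T, B7->T, B8->F; covered: B1=T, B2=E, B3=T, B4=F, B6=T, B7=T, B8=F
union over the pool: B1=T, B1=F, B2=S, B2=E, B3=T, B3=F, B4=T, B4=F, B5=T, B6=T, B6=F, B7=T, B7=F, B8=T, B8=F
uncovered (1 of 16): B5=F

Answer: B5=F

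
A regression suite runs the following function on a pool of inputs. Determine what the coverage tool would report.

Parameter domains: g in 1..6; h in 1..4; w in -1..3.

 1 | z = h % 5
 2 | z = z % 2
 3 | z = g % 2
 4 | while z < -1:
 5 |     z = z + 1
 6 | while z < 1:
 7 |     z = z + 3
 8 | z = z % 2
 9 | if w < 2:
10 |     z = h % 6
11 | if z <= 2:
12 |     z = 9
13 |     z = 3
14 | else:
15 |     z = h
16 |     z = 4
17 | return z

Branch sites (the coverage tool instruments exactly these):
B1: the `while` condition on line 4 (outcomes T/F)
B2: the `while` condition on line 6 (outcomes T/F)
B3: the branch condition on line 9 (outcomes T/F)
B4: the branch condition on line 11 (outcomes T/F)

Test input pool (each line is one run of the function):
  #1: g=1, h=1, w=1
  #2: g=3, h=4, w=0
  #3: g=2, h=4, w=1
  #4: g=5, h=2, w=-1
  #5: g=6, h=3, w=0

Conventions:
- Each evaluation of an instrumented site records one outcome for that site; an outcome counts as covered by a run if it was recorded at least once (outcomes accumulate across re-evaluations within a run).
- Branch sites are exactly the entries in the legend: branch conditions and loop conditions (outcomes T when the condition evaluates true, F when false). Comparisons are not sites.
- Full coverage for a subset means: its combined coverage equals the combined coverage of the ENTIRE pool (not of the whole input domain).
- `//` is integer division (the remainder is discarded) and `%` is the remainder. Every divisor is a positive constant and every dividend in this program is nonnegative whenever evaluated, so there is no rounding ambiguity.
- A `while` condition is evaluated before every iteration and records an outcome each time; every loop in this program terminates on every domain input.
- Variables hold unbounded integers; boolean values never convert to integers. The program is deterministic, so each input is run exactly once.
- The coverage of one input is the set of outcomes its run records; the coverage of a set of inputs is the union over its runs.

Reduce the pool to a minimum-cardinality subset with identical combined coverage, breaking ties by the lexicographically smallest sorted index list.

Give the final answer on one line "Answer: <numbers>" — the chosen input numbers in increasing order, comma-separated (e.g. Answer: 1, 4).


test 1 (g=1, h=1, w=1) fires B1->F, B2->F, B3->T, B4->T; hits B1=F, B2=F, B3=T, B4=T
test 2 (g=3, h=4, w=0) fires B1->F, B2->F, B3->T, B4->F; hits B1=F, B2=F, B3=T, B4=F
test 3 (g=2, h=4, w=1) fires B1->F, B2->T, B2->F, B3->T, B4->F; hits B1=F, B2=T, B2=F, B3=T, B4=F
test 4 (g=5, h=2, w=-1) fires B1->F, B2->F, B3->T, B4->T; hits B1=F, B2=F, B3=T, B4=T
test 5 (g=6, h=3, w=0) fires B1->F, B2->T, B2->F, B3->T, B4->F; hits B1=F, B2=T, B2=F, B3=T, B4=F
together the pool reaches 6 outcomes: B1=F, B2=T, B2=F, B3=T, B4=T, B4=F
no size-1 subset reaches all 6 outcomes (best union: 5/6)
at size 2, {1, 3} reaches all 6 outcomes; every lexicographically earlier size-2 subset fails
Answer: 1, 3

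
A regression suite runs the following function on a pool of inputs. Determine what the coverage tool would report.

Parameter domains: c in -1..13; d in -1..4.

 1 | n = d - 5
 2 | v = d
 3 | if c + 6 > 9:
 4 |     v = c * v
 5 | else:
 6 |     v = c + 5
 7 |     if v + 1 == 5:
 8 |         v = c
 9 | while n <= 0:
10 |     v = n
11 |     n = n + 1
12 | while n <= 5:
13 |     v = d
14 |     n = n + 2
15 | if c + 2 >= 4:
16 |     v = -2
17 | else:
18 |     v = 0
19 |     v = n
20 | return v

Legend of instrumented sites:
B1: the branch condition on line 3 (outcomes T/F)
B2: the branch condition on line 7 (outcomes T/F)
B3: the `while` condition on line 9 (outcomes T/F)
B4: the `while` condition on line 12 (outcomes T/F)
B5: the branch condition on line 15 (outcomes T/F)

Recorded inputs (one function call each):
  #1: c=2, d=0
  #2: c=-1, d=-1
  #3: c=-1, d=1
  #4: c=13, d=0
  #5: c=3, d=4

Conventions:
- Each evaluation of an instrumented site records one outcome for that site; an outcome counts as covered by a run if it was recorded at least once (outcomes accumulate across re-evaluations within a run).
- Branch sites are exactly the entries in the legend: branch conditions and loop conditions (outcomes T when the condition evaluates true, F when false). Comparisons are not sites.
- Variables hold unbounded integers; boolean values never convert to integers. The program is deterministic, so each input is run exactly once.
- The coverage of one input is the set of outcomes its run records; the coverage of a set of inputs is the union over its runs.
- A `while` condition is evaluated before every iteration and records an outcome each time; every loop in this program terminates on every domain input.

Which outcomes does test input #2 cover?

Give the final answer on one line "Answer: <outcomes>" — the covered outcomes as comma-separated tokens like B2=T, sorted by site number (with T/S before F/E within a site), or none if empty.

Tracing the run of input #2 (c=-1, d=-1):
  B1->F, B2->T, B3->T, B3->T, B3->T, B3->T, B3->T, B3->T, B3->T, B3->F
  B4->T, B4->T, B4->T, B4->F, B5->F
distinct outcomes covered: B1=F, B2=T, B3=T, B3=F, B4=T, B4=F, B5=F

Answer: B1=F, B2=T, B3=T, B3=F, B4=T, B4=F, B5=F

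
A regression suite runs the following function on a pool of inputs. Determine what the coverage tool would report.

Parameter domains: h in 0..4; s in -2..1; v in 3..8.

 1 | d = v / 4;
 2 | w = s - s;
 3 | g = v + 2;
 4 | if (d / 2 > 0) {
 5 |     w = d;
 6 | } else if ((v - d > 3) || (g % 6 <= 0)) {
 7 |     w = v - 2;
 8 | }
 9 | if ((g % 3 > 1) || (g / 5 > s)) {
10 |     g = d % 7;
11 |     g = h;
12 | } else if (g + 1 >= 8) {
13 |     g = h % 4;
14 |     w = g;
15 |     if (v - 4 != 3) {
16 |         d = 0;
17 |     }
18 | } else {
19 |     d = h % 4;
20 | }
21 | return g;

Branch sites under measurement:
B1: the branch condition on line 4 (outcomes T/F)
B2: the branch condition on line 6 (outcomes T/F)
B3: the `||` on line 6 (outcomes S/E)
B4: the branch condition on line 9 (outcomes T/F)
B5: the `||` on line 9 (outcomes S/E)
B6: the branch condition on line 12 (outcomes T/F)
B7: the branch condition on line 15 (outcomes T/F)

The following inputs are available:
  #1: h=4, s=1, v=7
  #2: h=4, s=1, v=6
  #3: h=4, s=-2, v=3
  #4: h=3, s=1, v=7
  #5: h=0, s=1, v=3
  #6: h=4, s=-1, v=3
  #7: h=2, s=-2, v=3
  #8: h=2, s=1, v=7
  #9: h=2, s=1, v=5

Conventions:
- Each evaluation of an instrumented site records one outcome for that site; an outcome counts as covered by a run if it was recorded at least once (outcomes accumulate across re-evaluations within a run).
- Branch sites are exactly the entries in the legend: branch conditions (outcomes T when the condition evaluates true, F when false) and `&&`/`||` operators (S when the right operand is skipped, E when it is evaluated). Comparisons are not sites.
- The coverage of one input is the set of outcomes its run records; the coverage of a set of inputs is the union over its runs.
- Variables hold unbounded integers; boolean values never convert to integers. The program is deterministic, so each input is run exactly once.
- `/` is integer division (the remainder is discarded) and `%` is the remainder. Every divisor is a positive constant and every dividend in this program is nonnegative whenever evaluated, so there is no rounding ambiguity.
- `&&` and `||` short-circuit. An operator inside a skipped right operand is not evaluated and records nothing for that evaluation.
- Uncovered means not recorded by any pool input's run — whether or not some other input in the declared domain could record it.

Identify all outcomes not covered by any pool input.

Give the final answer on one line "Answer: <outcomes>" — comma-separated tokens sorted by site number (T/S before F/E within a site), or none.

input #1 (h=4, s=1, v=7): events B1->F, B3->S, B2->T, B5->E, B4->F, B6->T, B7->F; covers B1=F, B2=T, B3=S, B4=F, B5=E, B6=T, B7=F
input #2 (h=4, s=1, v=6): events B1->F, B3->S, B2->T, B5->S, B4->T; covers B1=F, B2=T, B3=S, B4=T, B5=S
input #3 (h=4, s=-2, v=3): events B1->F, B3->E, B2->F, B5->S, B4->T; covers B1=F, B2=F, B3=E, B4=T, B5=S
input #4 (h=3, s=1, v=7): events B1->F, B3->S, B2->T, B5->E, B4->F, B6->T, B7->F; covers B1=F, B2=T, B3=S, B4=F, B5=E, B6=T, B7=F
input #5 (h=0, s=1, v=3): events B1->F, B3->E, B2->F, B5->S, B4->T; covers B1=F, B2=F, B3=E, B4=T, B5=S
input #6 (h=4, s=-1, v=3): events B1->F, B3->E, B2->F, B5->S, B4->T; covers B1=F, B2=F, B3=E, B4=T, B5=S
input #7 (h=2, s=-2, v=3): events B1->F, B3->E, B2->F, B5->S, B4->T; covers B1=F, B2=F, B3=E, B4=T, B5=S
input #8 (h=2, s=1, v=7): events B1->F, B3->S, B2->T, B5->E, B4->F, B6->T, B7->F; covers B1=F, B2=T, B3=S, B4=F, B5=E, B6=T, B7=F
input #9 (h=2, s=1, v=5): events B1->F, B3->S, B2->T, B5->E, B4->F, B6->T, B7->T; covers B1=F, B2=T, B3=S, B4=F, B5=E, B6=T, B7=T
union over the pool: B1=F, B2=T, B2=F, B3=S, B3=E, B4=T, B4=F, B5=S, B5=E, B6=T, B7=T, B7=F
uncovered (2 of 14): B1=T, B6=F

Answer: B1=T, B6=F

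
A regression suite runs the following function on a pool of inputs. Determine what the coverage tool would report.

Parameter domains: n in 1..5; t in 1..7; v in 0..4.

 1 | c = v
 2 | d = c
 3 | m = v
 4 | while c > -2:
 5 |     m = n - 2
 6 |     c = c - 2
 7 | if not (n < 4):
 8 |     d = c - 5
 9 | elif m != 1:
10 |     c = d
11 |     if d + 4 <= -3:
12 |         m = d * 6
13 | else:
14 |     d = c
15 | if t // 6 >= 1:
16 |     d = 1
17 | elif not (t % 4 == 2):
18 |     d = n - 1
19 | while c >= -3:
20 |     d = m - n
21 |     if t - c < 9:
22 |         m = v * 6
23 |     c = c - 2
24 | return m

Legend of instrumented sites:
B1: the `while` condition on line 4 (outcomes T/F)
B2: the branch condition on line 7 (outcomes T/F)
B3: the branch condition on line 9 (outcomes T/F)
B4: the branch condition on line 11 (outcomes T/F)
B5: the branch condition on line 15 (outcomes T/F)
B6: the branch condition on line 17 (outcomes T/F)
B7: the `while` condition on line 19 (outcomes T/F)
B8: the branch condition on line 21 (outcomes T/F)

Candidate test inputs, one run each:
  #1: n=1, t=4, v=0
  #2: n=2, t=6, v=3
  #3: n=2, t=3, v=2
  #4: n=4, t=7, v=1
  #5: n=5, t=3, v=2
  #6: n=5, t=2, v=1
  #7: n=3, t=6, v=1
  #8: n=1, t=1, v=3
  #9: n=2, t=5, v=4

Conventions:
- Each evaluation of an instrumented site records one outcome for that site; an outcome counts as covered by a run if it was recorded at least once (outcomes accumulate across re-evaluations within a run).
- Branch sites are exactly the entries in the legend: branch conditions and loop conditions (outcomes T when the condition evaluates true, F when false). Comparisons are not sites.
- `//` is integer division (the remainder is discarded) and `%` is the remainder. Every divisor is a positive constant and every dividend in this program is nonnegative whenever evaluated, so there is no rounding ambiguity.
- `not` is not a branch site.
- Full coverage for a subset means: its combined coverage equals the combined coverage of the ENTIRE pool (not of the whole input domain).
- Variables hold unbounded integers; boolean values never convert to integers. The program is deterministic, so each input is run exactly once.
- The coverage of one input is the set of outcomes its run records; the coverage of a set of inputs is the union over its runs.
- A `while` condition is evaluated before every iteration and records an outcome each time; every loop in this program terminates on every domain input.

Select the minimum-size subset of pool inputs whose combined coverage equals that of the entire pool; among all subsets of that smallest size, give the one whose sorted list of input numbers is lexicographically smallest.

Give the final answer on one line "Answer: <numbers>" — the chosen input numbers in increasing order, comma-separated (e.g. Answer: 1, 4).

run #1 (n=1, t=4, v=0) runs B1->T, B1->F, B2->F, B3->T, B4->F, B5->F, B6->T, B7->T, B8->T, B7->T, B8->T, B7->F; records B1=T, B1=F, B2=F, B3=T, B4=F, B5=F, B6=T, B7=T, B7=F, B8=T
run #2 (n=2, t=6, v=3) runs B1->T, B1->T, B1->T, B1->F, B2->F, B3->T, B4->F, B5->T, B7->T, B8->T, B7->T, B8->T, B7->T, B8->T, ...; records B1=T, B1=F, B2=F, B3=T, B4=F, B5=T, B7=T, B7=F, B8=T, B8=F
run #3 (n=2, t=3, v=2) runs B1->T, B1->T, B1->F, B2->F, B3->T, B4->F, B5->F, B6->T, B7->T, B8->T, B7->T, B8->T, B7->T, B8->T, ...; records B1=T, B1=F, B2=F, B3=T, B4=F, B5=F, B6=T, B7=T, B7=F, B8=T
run #4 (n=4, t=7, v=1) runs B1->T, B1->T, B1->F, B2->T, B5->T, B7->T, B8->F, B7->F; records B1=T, B1=F, B2=T, B5=T, B7=T, B7=F, B8=F
run #5 (n=5, t=3, v=2) runs B1->T, B1->T, B1->F, B2->T, B5->F, B6->T, B7->T, B8->T, B7->F; records B1=T, B1=F, B2=T, B5=F, B6=T, B7=T, B7=F, B8=T
run #6 (n=5, t=2, v=1) runs B1->T, B1->T, B1->F, B2->T, B5->F, B6->F, B7->T, B8->T, B7->F; records B1=T, B1=F, B2=T, B5=F, B6=F, B7=T, B7=F, B8=T
run #7 (n=3, t=6, v=1) runs B1->T, B1->T, B1->F, B2->F, B3->F, B5->T, B7->T, B8->F, B7->F; records B1=T, B1=F, B2=F, B3=F, B5=T, B7=T, B7=F, B8=F
run #8 (n=1, t=1, v=3) runs B1->T, B1->T, B1->T, B1->F, B2->F, B3->T, B4->F, B5->F, B6->T, B7->T, B8->T, B7->T, B8->T, B7->T, ...; records B1=T, B1=F, B2=F, B3=T, B4=F, B5=F, B6=T, B7=T, B7=F, B8=T
run #9 (n=2, t=5, v=4) runs B1->T, B1->T, B1->T, B1->F, B2->F, B3->T, B4->F, B5->F, B6->T, B7->T, B8->T, B7->T, B8->T, B7->T, ...; records B1=T, B1=F, B2=F, B3=T, B4=F, B5=F, B6=T, B7=T, B7=F, B8=T
the full pool covers 15 outcomes: B1=T, B1=F, B2=T, B2=F, B3=T, B3=F, B4=F, B5=T, B5=F, B6=T, B6=F, B7=T, B7=F, B8=T, B8=F
size 1 is not enough: best union over all size-1 subsets is 10/15
size 2 is not enough: best union over all size-2 subsets is 13/15
size 3: inputs {1, 6, 7} cover all 15 outcomes, and no lexicographically smaller subset of this size does

Answer: 1, 6, 7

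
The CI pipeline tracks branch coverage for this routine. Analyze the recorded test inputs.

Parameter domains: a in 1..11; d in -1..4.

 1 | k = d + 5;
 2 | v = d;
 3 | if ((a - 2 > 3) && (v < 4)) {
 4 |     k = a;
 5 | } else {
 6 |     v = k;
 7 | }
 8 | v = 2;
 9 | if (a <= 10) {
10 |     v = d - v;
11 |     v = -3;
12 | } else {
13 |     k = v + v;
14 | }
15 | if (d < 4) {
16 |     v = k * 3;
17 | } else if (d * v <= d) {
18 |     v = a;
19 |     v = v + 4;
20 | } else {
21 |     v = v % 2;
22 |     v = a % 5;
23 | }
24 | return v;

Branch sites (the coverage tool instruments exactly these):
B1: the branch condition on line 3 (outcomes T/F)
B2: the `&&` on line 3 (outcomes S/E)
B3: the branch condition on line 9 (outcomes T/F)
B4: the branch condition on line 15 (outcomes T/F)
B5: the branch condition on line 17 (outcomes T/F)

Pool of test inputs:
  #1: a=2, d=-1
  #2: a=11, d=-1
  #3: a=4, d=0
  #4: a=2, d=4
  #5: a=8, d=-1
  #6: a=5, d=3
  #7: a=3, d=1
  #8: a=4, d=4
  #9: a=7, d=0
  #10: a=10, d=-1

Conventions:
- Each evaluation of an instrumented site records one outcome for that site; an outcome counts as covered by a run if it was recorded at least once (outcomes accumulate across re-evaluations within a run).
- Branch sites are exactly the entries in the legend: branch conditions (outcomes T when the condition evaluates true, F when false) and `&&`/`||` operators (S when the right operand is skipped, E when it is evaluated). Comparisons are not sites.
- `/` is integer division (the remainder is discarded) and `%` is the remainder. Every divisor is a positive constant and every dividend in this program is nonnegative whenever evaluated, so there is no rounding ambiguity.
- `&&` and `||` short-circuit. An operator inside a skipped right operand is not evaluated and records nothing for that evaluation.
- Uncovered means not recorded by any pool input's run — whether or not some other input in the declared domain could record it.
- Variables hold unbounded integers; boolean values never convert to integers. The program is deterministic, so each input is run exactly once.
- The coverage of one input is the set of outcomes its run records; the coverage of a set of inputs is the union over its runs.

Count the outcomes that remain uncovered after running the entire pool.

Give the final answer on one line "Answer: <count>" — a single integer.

input #1 (a=2, d=-1): events B2->S, B1->F, B3->T, B4->T; covers B1=F, B2=S, B3=T, B4=T
input #2 (a=11, d=-1): events B2->E, B1->T, B3->F, B4->T; covers B1=T, B2=E, B3=F, B4=T
input #3 (a=4, d=0): events B2->S, B1->F, B3->T, B4->T; covers B1=F, B2=S, B3=T, B4=T
input #4 (a=2, d=4): events B2->S, B1->F, B3->T, B4->F, B5->T; covers B1=F, B2=S, B3=T, B4=F, B5=T
input #5 (a=8, d=-1): events B2->E, B1->T, B3->T, B4->T; covers B1=T, B2=E, B3=T, B4=T
input #6 (a=5, d=3): events B2->S, B1->F, B3->T, B4->T; covers B1=F, B2=S, B3=T, B4=T
input #7 (a=3, d=1): events B2->S, B1->F, B3->T, B4->T; covers B1=F, B2=S, B3=T, B4=T
input #8 (a=4, d=4): events B2->S, B1->F, B3->T, B4->F, B5->T; covers B1=F, B2=S, B3=T, B4=F, B5=T
input #9 (a=7, d=0): events B2->E, B1->T, B3->T, B4->T; covers B1=T, B2=E, B3=T, B4=T
input #10 (a=10, d=-1): events B2->E, B1->T, B3->T, B4->T; covers B1=T, B2=E, B3=T, B4=T
union over the pool: B1=T, B1=F, B2=S, B2=E, B3=T, B3=F, B4=T, B4=F, B5=T
uncovered (1 of 10): B5=F

Answer: 1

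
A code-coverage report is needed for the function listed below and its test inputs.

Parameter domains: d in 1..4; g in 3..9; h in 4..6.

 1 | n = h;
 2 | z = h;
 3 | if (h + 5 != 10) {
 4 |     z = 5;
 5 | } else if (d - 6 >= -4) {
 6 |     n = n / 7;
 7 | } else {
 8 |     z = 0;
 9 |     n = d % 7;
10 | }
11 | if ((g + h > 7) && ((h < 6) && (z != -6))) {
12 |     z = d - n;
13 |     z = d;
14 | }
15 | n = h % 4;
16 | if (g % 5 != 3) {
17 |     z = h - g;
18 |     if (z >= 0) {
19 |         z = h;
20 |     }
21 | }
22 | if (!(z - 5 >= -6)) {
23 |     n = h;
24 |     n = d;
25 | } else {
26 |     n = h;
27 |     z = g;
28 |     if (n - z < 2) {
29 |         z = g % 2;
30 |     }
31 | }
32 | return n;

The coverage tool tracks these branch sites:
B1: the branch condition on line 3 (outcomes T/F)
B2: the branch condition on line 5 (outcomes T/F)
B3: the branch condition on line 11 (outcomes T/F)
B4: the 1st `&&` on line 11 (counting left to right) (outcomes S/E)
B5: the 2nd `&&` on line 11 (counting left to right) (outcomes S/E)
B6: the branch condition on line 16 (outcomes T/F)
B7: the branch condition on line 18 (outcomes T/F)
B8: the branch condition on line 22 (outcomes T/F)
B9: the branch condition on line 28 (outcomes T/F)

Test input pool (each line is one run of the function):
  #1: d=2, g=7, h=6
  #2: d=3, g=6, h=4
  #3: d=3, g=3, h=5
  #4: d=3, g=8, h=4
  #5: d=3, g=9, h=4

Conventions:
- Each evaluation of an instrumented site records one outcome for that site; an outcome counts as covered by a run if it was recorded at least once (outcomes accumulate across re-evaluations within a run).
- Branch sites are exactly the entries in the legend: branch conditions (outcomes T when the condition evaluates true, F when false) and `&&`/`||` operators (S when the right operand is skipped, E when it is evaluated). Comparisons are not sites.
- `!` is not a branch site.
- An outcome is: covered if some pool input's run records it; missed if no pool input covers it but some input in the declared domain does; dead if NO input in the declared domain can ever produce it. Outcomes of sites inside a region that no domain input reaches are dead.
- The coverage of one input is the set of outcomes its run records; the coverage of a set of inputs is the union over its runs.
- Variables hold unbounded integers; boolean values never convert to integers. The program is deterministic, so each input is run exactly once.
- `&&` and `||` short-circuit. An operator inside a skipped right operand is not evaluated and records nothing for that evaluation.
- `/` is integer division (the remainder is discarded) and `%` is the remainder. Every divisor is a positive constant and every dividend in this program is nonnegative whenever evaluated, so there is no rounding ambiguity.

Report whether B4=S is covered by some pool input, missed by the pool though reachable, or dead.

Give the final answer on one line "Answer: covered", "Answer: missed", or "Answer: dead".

no pool input records B4=S
but domain input (d=1, g=3, h=4) does record it -> reachable, so missed

Answer: missed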